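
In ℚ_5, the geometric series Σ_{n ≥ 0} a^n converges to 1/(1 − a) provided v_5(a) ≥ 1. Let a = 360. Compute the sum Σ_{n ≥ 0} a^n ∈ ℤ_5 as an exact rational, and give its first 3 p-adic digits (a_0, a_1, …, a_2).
Σ a^n = 1/(1 − a) = -1/359;  first 3 digits = (1, 2, 3)

v_5(a) = 1 ≥ 1, so the series converges in ℤ_5 to 1/(1 − a) = 1/(1 − 360) = -1/359. Expand this rational in ℤ_5: compute digits iteratively via d_i = x_i mod 5, x_{i+1} = (x_i − d_i)/5. The first 3 digits are (1, 2, 3).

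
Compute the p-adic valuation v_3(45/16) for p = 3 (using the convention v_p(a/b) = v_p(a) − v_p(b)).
v_3(45/16) = 2

Factor powers of 3 from the numerator and denominator of the reduced fraction: 45 = 3^2 · 5 and 16 = 3^0 · 16. Apply v_p(a/b) = v_p(a) − v_p(b): v_3(45/16) = 2 − 0 = 2.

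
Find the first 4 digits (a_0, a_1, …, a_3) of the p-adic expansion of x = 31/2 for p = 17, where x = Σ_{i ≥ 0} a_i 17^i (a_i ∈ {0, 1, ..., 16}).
(a_0, …, a_3) = (7, 9, 8, 8)

v_17(31/2) = 0 (numerator and denominator both coprime to 17), so x ∈ ℤ_17^×. Compute digits iteratively via a_i = x_i mod 17, x_{i+1} = (x_i − a_i)/17, with x_0 = x:
  x_0 = 31/2;  a_0 = 7;  x_1 = (x_0 − 7)/17 = 1/2
  x_1 = 1/2;  a_1 = 9;  x_2 = (x_1 − 9)/17 = -1/2
  x_2 = -1/2;  a_2 = 8;  x_3 = (x_2 − 8)/17 = -1/2
  x_3 = -1/2;  a_3 = 8;  x_4 = (x_3 − 8)/17 = -1/2
Digits: (7, 9, 8, 8).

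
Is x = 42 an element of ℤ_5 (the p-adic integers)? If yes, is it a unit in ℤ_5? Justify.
x ∈ ℤ_5^× (unit); v_5(x) = 0

ℤ_5 = {x ∈ ℚ_5 : v_5(x) ≥ 0} and ℤ_5^× = {x ∈ ℤ_5 : v_5(x) = 0}. Here v_5(42) = v_5(num) − v_5(den) = 0; compare against these criteria.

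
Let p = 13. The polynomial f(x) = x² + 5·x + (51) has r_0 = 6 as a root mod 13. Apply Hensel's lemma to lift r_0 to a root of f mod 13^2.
r_1 = 19 (mod 169)

Hensel: r_{i+1} = r_i − f(r_i)·(f′(r_i))^{-1} mod 13^{i+2}, f′(x) = 2x + 5. Iterate:
  r_0 = 6 (mod 13)
  r_1 = 19 (mod 169)
Final: r = 19 satisfies f(r) ≡ 0 mod 13^2.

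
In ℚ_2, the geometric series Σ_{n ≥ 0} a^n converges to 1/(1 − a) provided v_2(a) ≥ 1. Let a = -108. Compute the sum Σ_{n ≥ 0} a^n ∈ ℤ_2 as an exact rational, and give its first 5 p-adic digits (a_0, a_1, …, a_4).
Σ a^n = 1/(1 − a) = 1/109;  first 5 digits = (1, 0, 1, 0, 0)

v_2(a) = 2 ≥ 1, so the series converges in ℤ_2 to 1/(1 − a) = 1/(1 − (-108)) = 1/109. Expand this rational in ℤ_2: compute digits iteratively via d_i = x_i mod 2, x_{i+1} = (x_i − d_i)/2. The first 5 digits are (1, 0, 1, 0, 0).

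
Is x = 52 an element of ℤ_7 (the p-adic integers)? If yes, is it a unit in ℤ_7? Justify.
x ∈ ℤ_7^× (unit); v_7(x) = 0

ℤ_7 = {x ∈ ℚ_7 : v_7(x) ≥ 0} and ℤ_7^× = {x ∈ ℤ_7 : v_7(x) = 0}. Here v_7(52) = v_7(num) − v_7(den) = 0; compare against these criteria.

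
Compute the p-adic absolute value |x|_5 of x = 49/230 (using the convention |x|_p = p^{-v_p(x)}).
|49/230|_5 = 5

Step 1 — compute v_5(x) by factoring powers of 5 out of the numerator and denominator: v_5(49/230) = -1. Step 2 — apply |x|_p = p^{-v_p(x)} = 5^{1} = 5.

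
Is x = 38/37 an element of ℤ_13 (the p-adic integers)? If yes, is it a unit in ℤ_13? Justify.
x ∈ ℤ_13^× (unit); v_13(x) = 0

ℤ_13 = {x ∈ ℚ_13 : v_13(x) ≥ 0} and ℤ_13^× = {x ∈ ℤ_13 : v_13(x) = 0}. Here v_13(38/37) = v_13(num) − v_13(den) = 0; compare against these criteria.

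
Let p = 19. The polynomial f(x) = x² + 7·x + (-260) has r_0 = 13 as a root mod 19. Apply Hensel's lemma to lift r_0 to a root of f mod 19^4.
r_3 = 13 (mod 130321)

Hensel: r_{i+1} = r_i − f(r_i)·(f′(r_i))^{-1} mod 19^{i+2}, f′(x) = 2x + 7. Iterate:
  r_0 = 13 (mod 19)
  r_1 = 13 (mod 361)
  r_2 = 13 (mod 6859)
  r_3 = 13 (mod 130321)
Final: r = 13 satisfies f(r) ≡ 0 mod 19^4.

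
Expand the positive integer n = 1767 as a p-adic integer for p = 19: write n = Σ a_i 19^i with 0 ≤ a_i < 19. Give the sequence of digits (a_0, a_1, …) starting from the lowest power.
(a_0, a_1, …) = (0, 17, 4)

Repeated division by 19 gives the digits low-to-high: 1767 = 17·19^1 + 4·19^2. Digit sequence: (0, 17, 4).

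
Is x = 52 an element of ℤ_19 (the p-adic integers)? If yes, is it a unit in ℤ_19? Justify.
x ∈ ℤ_19^× (unit); v_19(x) = 0

ℤ_19 = {x ∈ ℚ_19 : v_19(x) ≥ 0} and ℤ_19^× = {x ∈ ℤ_19 : v_19(x) = 0}. Here v_19(52) = v_19(num) − v_19(den) = 0; compare against these criteria.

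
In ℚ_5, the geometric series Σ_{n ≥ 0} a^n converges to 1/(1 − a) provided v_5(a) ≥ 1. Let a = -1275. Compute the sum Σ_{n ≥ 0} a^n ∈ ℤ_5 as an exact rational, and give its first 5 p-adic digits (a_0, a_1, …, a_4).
Σ a^n = 1/(1 − a) = 1/1276;  first 5 digits = (1, 0, 4, 4, 3)

v_5(a) = 2 ≥ 1, so the series converges in ℤ_5 to 1/(1 − a) = 1/(1 − (-1275)) = 1/1276. Expand this rational in ℤ_5: compute digits iteratively via d_i = x_i mod 5, x_{i+1} = (x_i − d_i)/5. The first 5 digits are (1, 0, 4, 4, 3).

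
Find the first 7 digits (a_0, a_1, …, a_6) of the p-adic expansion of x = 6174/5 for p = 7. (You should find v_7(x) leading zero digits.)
(a_0, …, a_6) = (0, 0, 0, 5, 4, 5, 2)

v_7(6174/5) = 3, so a_0 = ... = a_2 = 0. Factor out: x = 7^3 · u with u = 18/5 a unit in ℤ_7. Expand u iteratively via a_{v+i} = u_i mod 7, u_{i+1} = (u_i − a_{v+i})/7:
  u_0 = 18/5;  a_3 = 5;  u_1 = (u_0 − 5)/7 = -1/5
  u_1 = -1/5;  a_4 = 4;  u_2 = (u_1 − 4)/7 = -3/5
  u_2 = -3/5;  a_5 = 5;  u_3 = (u_2 − 5)/7 = -4/5
  u_3 = -4/5;  a_6 = 2;  u_4 = (u_3 − 2)/7 = -2/5
Digits: (0, 0, 0, 5, 4, 5, 2).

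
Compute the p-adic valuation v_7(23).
v_7(23) = 0

v_7(n) is the largest exponent k such that 7^k divides n. Factor out: 23 = 7^0 · 23. (Sign doesn't affect v_p.) So v_7(23) = 0.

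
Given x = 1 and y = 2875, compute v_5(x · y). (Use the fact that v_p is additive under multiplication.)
v_5(2875) = 3

v_p(x) = 0 (factor: 1 = 5^0 · 1); v_p(y) = 3 (factor: 2875 = 5^3 · 23). Additivity: v_p(xy) = v_p(x) + v_p(y) = 0 + 3 = 3. (Direct check: xy = 2875 = 5^3 · (23).)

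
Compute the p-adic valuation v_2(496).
v_2(496) = 4

v_2(n) is the largest exponent k such that 2^k divides n. Factor out: 496 = 2^4 · 31. (Sign doesn't affect v_p.) So v_2(496) = 4.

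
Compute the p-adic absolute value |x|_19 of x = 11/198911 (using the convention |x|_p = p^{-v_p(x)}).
|11/198911|_19 = 6859

Step 1 — compute v_19(x) by factoring powers of 19 out of the numerator and denominator: v_19(11/198911) = -3. Step 2 — apply |x|_p = p^{-v_p(x)} = 19^{3} = 6859.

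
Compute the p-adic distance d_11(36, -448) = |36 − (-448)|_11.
d_11(36, -448) = 1/121

Step 1 — x − y = 36 − (-448) = 484. Step 2 — v_11(484) = 2 (factor: 484 = (11^2 · 4); the sign does not affect v_p). Step 3 — |x − y|_11 = 11^{-2} = 1/121.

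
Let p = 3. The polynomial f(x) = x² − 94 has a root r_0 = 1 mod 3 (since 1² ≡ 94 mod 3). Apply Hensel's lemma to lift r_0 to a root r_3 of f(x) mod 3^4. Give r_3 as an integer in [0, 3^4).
r_3 = 16 (mod 81)

Hensel's recurrence: r_{i+1} = r_i − f(r_i)·(f′(r_i))^{-1} mod 3^{i+2}, with f′(x) = 2x. Iterate:
  r_0 = 1 (mod 3)
  r_1 = 7 (mod 9)
  r_2 = 16 (mod 27)
  r_3 = 16 (mod 81)
Final: r_3 = 16, and one checks f(r_3) ≡ 0 mod 3^4.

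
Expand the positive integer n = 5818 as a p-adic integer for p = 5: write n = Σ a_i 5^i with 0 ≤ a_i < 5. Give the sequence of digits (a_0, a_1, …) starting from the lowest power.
(a_0, a_1, …) = (3, 3, 2, 1, 4, 1)

Repeated division by 5 gives the digits low-to-high: 5818 = 3 + 3·5^1 + 2·5^2 + 1·5^3 + 4·5^4 + 1·5^5. Digit sequence: (3, 3, 2, 1, 4, 1).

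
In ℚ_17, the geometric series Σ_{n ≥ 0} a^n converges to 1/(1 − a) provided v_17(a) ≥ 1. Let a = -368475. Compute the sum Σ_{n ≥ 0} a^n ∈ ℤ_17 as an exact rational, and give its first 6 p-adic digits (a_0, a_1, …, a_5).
Σ a^n = 1/(1 − a) = 1/368476;  first 6 digits = (1, 0, 0, 10, 12, 16)

v_17(a) = 3 ≥ 1, so the series converges in ℤ_17 to 1/(1 − a) = 1/(1 − (-368475)) = 1/368476. Expand this rational in ℤ_17: compute digits iteratively via d_i = x_i mod 17, x_{i+1} = (x_i − d_i)/17. The first 6 digits are (1, 0, 0, 10, 12, 16).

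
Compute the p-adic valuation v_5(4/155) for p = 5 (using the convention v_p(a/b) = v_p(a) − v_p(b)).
v_5(4/155) = -1

Factor powers of 5 from the numerator and denominator of the reduced fraction: 4 = 5^0 · 4 and 155 = 5^1 · 31. Apply v_p(a/b) = v_p(a) − v_p(b): v_5(4/155) = 0 − 1 = -1.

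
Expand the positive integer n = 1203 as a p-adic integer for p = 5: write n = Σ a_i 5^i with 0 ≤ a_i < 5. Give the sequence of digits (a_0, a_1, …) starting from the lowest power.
(a_0, a_1, …) = (3, 0, 3, 4, 1)

Repeated division by 5 gives the digits low-to-high: 1203 = 3 + 3·5^2 + 4·5^3 + 1·5^4. Digit sequence: (3, 0, 3, 4, 1).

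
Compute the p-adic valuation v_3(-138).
v_3(-138) = 1

v_3(n) is the largest exponent k such that 3^k divides n. Factor out: -138 = -3^1 · 46. (Sign doesn't affect v_p.) So v_3(-138) = 1.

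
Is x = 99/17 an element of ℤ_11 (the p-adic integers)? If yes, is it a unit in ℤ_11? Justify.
x ∈ ℤ_11 but not a unit; v_11(x) = 1 > 0

ℤ_11 = {x ∈ ℚ_11 : v_11(x) ≥ 0} and ℤ_11^× = {x ∈ ℤ_11 : v_11(x) = 0}. Here v_11(99/17) = v_11(num) − v_11(den) = 1; compare against these criteria.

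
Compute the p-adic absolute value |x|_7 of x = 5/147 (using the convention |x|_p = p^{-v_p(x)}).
|5/147|_7 = 49

Step 1 — compute v_7(x) by factoring powers of 7 out of the numerator and denominator: v_7(5/147) = -2. Step 2 — apply |x|_p = p^{-v_p(x)} = 7^{2} = 49.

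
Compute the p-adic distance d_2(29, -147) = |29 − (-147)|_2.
d_2(29, -147) = 1/16

Step 1 — x − y = 29 − (-147) = 176. Step 2 — v_2(176) = 4 (factor: 176 = (2^4 · 11); the sign does not affect v_p). Step 3 — |x − y|_2 = 2^{-4} = 1/16.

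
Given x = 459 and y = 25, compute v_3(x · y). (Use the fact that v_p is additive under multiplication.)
v_3(11475) = 3

v_p(x) = 3 (factor: 459 = 3^3 · 17); v_p(y) = 0 (factor: 25 = 3^0 · 25). Additivity: v_p(xy) = v_p(x) + v_p(y) = 3 + 0 = 3. (Direct check: xy = 11475 = 3^3 · (425).)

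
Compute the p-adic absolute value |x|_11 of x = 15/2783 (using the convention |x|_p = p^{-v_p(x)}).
|15/2783|_11 = 121

Step 1 — compute v_11(x) by factoring powers of 11 out of the numerator and denominator: v_11(15/2783) = -2. Step 2 — apply |x|_p = p^{-v_p(x)} = 11^{2} = 121.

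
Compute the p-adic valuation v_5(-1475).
v_5(-1475) = 2

v_5(n) is the largest exponent k such that 5^k divides n. Factor out: -1475 = -5^2 · 59. (Sign doesn't affect v_p.) So v_5(-1475) = 2.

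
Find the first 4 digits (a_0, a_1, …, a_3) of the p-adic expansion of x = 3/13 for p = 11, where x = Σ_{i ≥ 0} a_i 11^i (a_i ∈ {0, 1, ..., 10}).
(a_0, …, a_3) = (7, 7, 1, 10)

v_11(3/13) = 0 (numerator and denominator both coprime to 11), so x ∈ ℤ_11^×. Compute digits iteratively via a_i = x_i mod 11, x_{i+1} = (x_i − a_i)/11, with x_0 = x:
  x_0 = 3/13;  a_0 = 7;  x_1 = (x_0 − 7)/11 = -8/13
  x_1 = -8/13;  a_1 = 7;  x_2 = (x_1 − 7)/11 = -9/13
  x_2 = -9/13;  a_2 = 1;  x_3 = (x_2 − 1)/11 = -2/13
  x_3 = -2/13;  a_3 = 10;  x_4 = (x_3 − 10)/11 = -12/13
Digits: (7, 7, 1, 10).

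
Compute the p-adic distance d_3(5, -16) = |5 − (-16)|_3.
d_3(5, -16) = 1/3

Step 1 — x − y = 5 − (-16) = 21. Step 2 — v_3(21) = 1 (factor: 21 = (3^1 · 7); the sign does not affect v_p). Step 3 — |x − y|_3 = 3^{-1} = 1/3.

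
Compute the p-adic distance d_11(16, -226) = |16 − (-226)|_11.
d_11(16, -226) = 1/121

Step 1 — x − y = 16 − (-226) = 242. Step 2 — v_11(242) = 2 (factor: 242 = (11^2 · 2); the sign does not affect v_p). Step 3 — |x − y|_11 = 11^{-2} = 1/121.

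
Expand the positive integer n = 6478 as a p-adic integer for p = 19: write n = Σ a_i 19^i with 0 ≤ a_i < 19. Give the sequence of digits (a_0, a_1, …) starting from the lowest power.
(a_0, a_1, …) = (18, 17, 17)

Repeated division by 19 gives the digits low-to-high: 6478 = 18 + 17·19^1 + 17·19^2. Digit sequence: (18, 17, 17).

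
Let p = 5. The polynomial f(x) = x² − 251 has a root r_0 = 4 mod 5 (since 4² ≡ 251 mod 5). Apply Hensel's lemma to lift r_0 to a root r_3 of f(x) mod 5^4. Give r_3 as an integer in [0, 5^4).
r_3 = 499 (mod 625)

Hensel's recurrence: r_{i+1} = r_i − f(r_i)·(f′(r_i))^{-1} mod 5^{i+2}, with f′(x) = 2x. Iterate:
  r_0 = 4 (mod 5)
  r_1 = 24 (mod 25)
  r_2 = 124 (mod 125)
  r_3 = 499 (mod 625)
Final: r_3 = 499, and one checks f(r_3) ≡ 0 mod 5^4.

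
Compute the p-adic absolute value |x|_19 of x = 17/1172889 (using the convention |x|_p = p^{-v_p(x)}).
|17/1172889|_19 = 130321

Step 1 — compute v_19(x) by factoring powers of 19 out of the numerator and denominator: v_19(17/1172889) = -4. Step 2 — apply |x|_p = p^{-v_p(x)} = 19^{4} = 130321.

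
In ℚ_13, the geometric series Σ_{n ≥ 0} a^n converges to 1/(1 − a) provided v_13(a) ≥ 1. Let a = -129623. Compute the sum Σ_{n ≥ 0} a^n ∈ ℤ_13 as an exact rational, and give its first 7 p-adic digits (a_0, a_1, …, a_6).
Σ a^n = 1/(1 − a) = 1/129624;  first 7 digits = (1, 0, 0, 6, 8, 12, 9)

v_13(a) = 3 ≥ 1, so the series converges in ℤ_13 to 1/(1 − a) = 1/(1 − (-129623)) = 1/129624. Expand this rational in ℤ_13: compute digits iteratively via d_i = x_i mod 13, x_{i+1} = (x_i − d_i)/13. The first 7 digits are (1, 0, 0, 6, 8, 12, 9).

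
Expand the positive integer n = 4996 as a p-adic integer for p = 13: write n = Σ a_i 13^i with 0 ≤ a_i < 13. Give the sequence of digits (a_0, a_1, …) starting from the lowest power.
(a_0, a_1, …) = (4, 7, 3, 2)

Repeated division by 13 gives the digits low-to-high: 4996 = 4 + 7·13^1 + 3·13^2 + 2·13^3. Digit sequence: (4, 7, 3, 2).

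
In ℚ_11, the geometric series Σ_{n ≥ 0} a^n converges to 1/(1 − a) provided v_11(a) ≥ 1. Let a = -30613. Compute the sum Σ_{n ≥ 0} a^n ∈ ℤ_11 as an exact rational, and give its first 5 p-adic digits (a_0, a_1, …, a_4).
Σ a^n = 1/(1 − a) = 1/30614;  first 5 digits = (1, 0, 0, 10, 8)

v_11(a) = 3 ≥ 1, so the series converges in ℤ_11 to 1/(1 − a) = 1/(1 − (-30613)) = 1/30614. Expand this rational in ℤ_11: compute digits iteratively via d_i = x_i mod 11, x_{i+1} = (x_i − d_i)/11. The first 5 digits are (1, 0, 0, 10, 8).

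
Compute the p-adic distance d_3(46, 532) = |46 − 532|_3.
d_3(46, 532) = 1/243

Step 1 — x − y = 46 − 532 = -486. Step 2 — v_3(-486) = 5 (factor: -486 = −(3^5 · 2); the sign does not affect v_p). Step 3 — |x − y|_3 = 3^{-5} = 1/243.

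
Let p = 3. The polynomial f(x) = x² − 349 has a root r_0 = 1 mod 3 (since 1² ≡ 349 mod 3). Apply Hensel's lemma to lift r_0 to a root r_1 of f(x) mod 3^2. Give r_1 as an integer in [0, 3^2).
r_1 = 4 (mod 9)

Hensel's recurrence: r_{i+1} = r_i − f(r_i)·(f′(r_i))^{-1} mod 3^{i+2}, with f′(x) = 2x. Iterate:
  r_0 = 1 (mod 3)
  r_1 = 4 (mod 9)
Final: r_1 = 4, and one checks f(r_1) ≡ 0 mod 3^2.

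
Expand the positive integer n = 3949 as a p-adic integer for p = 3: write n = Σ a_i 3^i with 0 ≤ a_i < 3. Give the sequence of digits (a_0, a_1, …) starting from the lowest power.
(a_0, a_1, …) = (1, 2, 0, 2, 0, 1, 2, 1)

Repeated division by 3 gives the digits low-to-high: 3949 = 1 + 2·3^1 + 2·3^3 + 1·3^5 + 2·3^6 + 1·3^7. Digit sequence: (1, 2, 0, 2, 0, 1, 2, 1).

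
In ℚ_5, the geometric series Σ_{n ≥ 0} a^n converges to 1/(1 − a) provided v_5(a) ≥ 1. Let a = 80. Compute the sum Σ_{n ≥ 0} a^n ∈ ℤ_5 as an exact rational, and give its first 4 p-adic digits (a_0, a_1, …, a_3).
Σ a^n = 1/(1 − a) = -1/79;  first 4 digits = (1, 1, 4, 2)

v_5(a) = 1 ≥ 1, so the series converges in ℤ_5 to 1/(1 − a) = 1/(1 − 80) = -1/79. Expand this rational in ℤ_5: compute digits iteratively via d_i = x_i mod 5, x_{i+1} = (x_i − d_i)/5. The first 4 digits are (1, 1, 4, 2).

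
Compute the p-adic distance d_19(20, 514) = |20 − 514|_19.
d_19(20, 514) = 1/19

Step 1 — x − y = 20 − 514 = -494. Step 2 — v_19(-494) = 1 (factor: -494 = −(19^1 · 26); the sign does not affect v_p). Step 3 — |x − y|_19 = 19^{-1} = 1/19.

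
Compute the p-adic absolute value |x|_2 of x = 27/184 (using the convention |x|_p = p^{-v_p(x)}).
|27/184|_2 = 8

Step 1 — compute v_2(x) by factoring powers of 2 out of the numerator and denominator: v_2(27/184) = -3. Step 2 — apply |x|_p = p^{-v_p(x)} = 2^{3} = 8.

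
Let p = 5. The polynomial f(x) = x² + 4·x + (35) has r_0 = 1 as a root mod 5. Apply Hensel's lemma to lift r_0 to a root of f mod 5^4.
r_3 = 436 (mod 625)

Hensel: r_{i+1} = r_i − f(r_i)·(f′(r_i))^{-1} mod 5^{i+2}, f′(x) = 2x + 4. Iterate:
  r_0 = 1 (mod 5)
  r_1 = 11 (mod 25)
  r_2 = 61 (mod 125)
  r_3 = 436 (mod 625)
Final: r = 436 satisfies f(r) ≡ 0 mod 5^4.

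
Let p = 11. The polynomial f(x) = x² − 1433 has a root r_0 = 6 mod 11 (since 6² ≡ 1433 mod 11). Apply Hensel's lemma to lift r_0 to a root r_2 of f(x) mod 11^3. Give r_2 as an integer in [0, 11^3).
r_2 = 314 (mod 1331)

Hensel's recurrence: r_{i+1} = r_i − f(r_i)·(f′(r_i))^{-1} mod 11^{i+2}, with f′(x) = 2x. Iterate:
  r_0 = 6 (mod 11)
  r_1 = 72 (mod 121)
  r_2 = 314 (mod 1331)
Final: r_2 = 314, and one checks f(r_2) ≡ 0 mod 11^3.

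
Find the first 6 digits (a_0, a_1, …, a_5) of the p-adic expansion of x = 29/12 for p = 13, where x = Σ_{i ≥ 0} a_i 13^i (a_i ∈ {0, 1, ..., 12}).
(a_0, …, a_5) = (10, 7, 7, 7, 7, 7)

v_13(29/12) = 0 (numerator and denominator both coprime to 13), so x ∈ ℤ_13^×. Compute digits iteratively via a_i = x_i mod 13, x_{i+1} = (x_i − a_i)/13, with x_0 = x:
  x_0 = 29/12;  a_0 = 10;  x_1 = (x_0 − 10)/13 = -7/12
  x_1 = -7/12;  a_1 = 7;  x_2 = (x_1 − 7)/13 = -7/12
  x_2 = -7/12;  a_2 = 7;  x_3 = (x_2 − 7)/13 = -7/12
  x_3 = -7/12;  a_3 = 7;  x_4 = (x_3 − 7)/13 = -7/12
  x_4 = -7/12;  a_4 = 7;  x_5 = (x_4 − 7)/13 = -7/12
  x_5 = -7/12;  a_5 = 7;  x_6 = (x_5 − 7)/13 = -7/12
Digits: (10, 7, 7, 7, 7, 7).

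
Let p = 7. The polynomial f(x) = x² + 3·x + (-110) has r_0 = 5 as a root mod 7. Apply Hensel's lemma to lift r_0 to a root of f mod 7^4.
r_3 = 2140 (mod 2401)

Hensel: r_{i+1} = r_i − f(r_i)·(f′(r_i))^{-1} mod 7^{i+2}, f′(x) = 2x + 3. Iterate:
  r_0 = 5 (mod 7)
  r_1 = 33 (mod 49)
  r_2 = 82 (mod 343)
  r_3 = 2140 (mod 2401)
Final: r = 2140 satisfies f(r) ≡ 0 mod 7^4.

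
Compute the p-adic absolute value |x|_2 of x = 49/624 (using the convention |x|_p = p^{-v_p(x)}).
|49/624|_2 = 16

Step 1 — compute v_2(x) by factoring powers of 2 out of the numerator and denominator: v_2(49/624) = -4. Step 2 — apply |x|_p = p^{-v_p(x)} = 2^{4} = 16.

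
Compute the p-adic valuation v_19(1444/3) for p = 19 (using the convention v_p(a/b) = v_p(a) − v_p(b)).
v_19(1444/3) = 2

Factor powers of 19 from the numerator and denominator of the reduced fraction: 1444 = 19^2 · 4 and 3 = 19^0 · 3. Apply v_p(a/b) = v_p(a) − v_p(b): v_19(1444/3) = 2 − 0 = 2.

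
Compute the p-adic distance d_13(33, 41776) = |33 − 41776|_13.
d_13(33, 41776) = 1/2197

Step 1 — x − y = 33 − 41776 = -41743. Step 2 — v_13(-41743) = 3 (factor: -41743 = −(13^3 · 19); the sign does not affect v_p). Step 3 — |x − y|_13 = 13^{-3} = 1/2197.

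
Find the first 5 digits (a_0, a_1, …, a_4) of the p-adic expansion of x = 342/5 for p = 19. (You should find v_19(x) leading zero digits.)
(a_0, …, a_4) = (0, 15, 7, 11, 7)

v_19(342/5) = 1, so a_0 = ... = a_0 = 0. Factor out: x = 19^1 · u with u = 18/5 a unit in ℤ_19. Expand u iteratively via a_{v+i} = u_i mod 19, u_{i+1} = (u_i − a_{v+i})/19:
  u_0 = 18/5;  a_1 = 15;  u_1 = (u_0 − 15)/19 = -3/5
  u_1 = -3/5;  a_2 = 7;  u_2 = (u_1 − 7)/19 = -2/5
  u_2 = -2/5;  a_3 = 11;  u_3 = (u_2 − 11)/19 = -3/5
  u_3 = -3/5;  a_4 = 7;  u_4 = (u_3 − 7)/19 = -2/5
Digits: (0, 15, 7, 11, 7).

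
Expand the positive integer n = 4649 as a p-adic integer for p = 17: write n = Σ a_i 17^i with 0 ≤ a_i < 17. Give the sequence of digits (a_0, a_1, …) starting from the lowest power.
(a_0, a_1, …) = (8, 1, 16)

Repeated division by 17 gives the digits low-to-high: 4649 = 8 + 1·17^1 + 16·17^2. Digit sequence: (8, 1, 16).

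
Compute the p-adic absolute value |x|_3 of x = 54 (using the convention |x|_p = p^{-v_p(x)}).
|54|_3 = 1/27

Step 1 — compute v_3(x) by factoring powers of 3 out of the numerator and denominator: v_3(54) = 3. Step 2 — apply |x|_p = p^{-v_p(x)} = 3^{-3} = 1/27.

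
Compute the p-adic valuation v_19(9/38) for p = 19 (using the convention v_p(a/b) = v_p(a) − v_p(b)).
v_19(9/38) = -1

Factor powers of 19 from the numerator and denominator of the reduced fraction: 9 = 19^0 · 9 and 38 = 19^1 · 2. Apply v_p(a/b) = v_p(a) − v_p(b): v_19(9/38) = 0 − 1 = -1.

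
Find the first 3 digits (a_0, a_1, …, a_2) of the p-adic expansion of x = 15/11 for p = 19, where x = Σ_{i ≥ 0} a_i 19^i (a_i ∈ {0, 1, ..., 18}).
(a_0, …, a_2) = (10, 3, 5)

v_19(15/11) = 0 (numerator and denominator both coprime to 19), so x ∈ ℤ_19^×. Compute digits iteratively via a_i = x_i mod 19, x_{i+1} = (x_i − a_i)/19, with x_0 = x:
  x_0 = 15/11;  a_0 = 10;  x_1 = (x_0 − 10)/19 = -5/11
  x_1 = -5/11;  a_1 = 3;  x_2 = (x_1 − 3)/19 = -2/11
  x_2 = -2/11;  a_2 = 5;  x_3 = (x_2 − 5)/19 = -3/11
Digits: (10, 3, 5).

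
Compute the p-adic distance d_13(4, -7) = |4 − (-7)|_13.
d_13(4, -7) = 1

Step 1 — x − y = 4 − (-7) = 11. Step 2 — v_13(11) = 0 (factor: 11 = (13^0 · 11); the sign does not affect v_p). Step 3 — |x − y|_13 = 13^{0} = 1.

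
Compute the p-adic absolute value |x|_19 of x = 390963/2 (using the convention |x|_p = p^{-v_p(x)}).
|390963/2|_19 = 1/130321

Step 1 — compute v_19(x) by factoring powers of 19 out of the numerator and denominator: v_19(390963/2) = 4. Step 2 — apply |x|_p = p^{-v_p(x)} = 19^{-4} = 1/130321.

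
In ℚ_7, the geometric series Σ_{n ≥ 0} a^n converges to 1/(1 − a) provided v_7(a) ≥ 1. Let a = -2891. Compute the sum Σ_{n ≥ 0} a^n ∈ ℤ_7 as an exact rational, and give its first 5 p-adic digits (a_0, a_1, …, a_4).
Σ a^n = 1/(1 − a) = 1/2892;  first 5 digits = (1, 0, 4, 5, 0)

v_7(a) = 2 ≥ 1, so the series converges in ℤ_7 to 1/(1 − a) = 1/(1 − (-2891)) = 1/2892. Expand this rational in ℤ_7: compute digits iteratively via d_i = x_i mod 7, x_{i+1} = (x_i − d_i)/7. The first 5 digits are (1, 0, 4, 5, 0).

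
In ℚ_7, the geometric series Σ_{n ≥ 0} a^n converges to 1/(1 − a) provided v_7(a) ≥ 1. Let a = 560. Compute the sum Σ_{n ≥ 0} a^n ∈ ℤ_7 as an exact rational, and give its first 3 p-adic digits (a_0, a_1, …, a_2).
Σ a^n = 1/(1 − a) = -1/559;  first 3 digits = (1, 3, 6)

v_7(a) = 1 ≥ 1, so the series converges in ℤ_7 to 1/(1 − a) = 1/(1 − 560) = -1/559. Expand this rational in ℤ_7: compute digits iteratively via d_i = x_i mod 7, x_{i+1} = (x_i − d_i)/7. The first 3 digits are (1, 3, 6).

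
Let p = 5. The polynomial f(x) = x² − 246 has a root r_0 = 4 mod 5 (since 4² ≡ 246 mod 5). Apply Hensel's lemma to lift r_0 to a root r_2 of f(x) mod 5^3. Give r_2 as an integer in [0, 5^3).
r_2 = 114 (mod 125)

Hensel's recurrence: r_{i+1} = r_i − f(r_i)·(f′(r_i))^{-1} mod 5^{i+2}, with f′(x) = 2x. Iterate:
  r_0 = 4 (mod 5)
  r_1 = 14 (mod 25)
  r_2 = 114 (mod 125)
Final: r_2 = 114, and one checks f(r_2) ≡ 0 mod 5^3.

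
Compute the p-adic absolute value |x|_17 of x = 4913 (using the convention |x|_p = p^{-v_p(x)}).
|4913|_17 = 1/4913

Step 1 — compute v_17(x) by factoring powers of 17 out of the numerator and denominator: v_17(4913) = 3. Step 2 — apply |x|_p = p^{-v_p(x)} = 17^{-3} = 1/4913.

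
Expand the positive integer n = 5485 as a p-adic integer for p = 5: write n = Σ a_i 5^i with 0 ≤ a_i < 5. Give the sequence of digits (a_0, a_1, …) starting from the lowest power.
(a_0, a_1, …) = (0, 2, 4, 3, 3, 1)

Repeated division by 5 gives the digits low-to-high: 5485 = 2·5^1 + 4·5^2 + 3·5^3 + 3·5^4 + 1·5^5. Digit sequence: (0, 2, 4, 3, 3, 1).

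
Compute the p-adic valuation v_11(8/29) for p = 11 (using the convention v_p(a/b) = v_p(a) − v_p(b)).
v_11(8/29) = 0

Factor powers of 11 from the numerator and denominator of the reduced fraction: 8 = 11^0 · 8 and 29 = 11^0 · 29. Apply v_p(a/b) = v_p(a) − v_p(b): v_11(8/29) = 0 − 0 = 0.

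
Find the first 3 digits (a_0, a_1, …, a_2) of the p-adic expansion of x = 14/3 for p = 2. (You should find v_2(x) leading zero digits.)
(a_0, …, a_2) = (0, 1, 0)

v_2(14/3) = 1, so a_0 = ... = a_0 = 0. Factor out: x = 2^1 · u with u = 7/3 a unit in ℤ_2. Expand u iteratively via a_{v+i} = u_i mod 2, u_{i+1} = (u_i − a_{v+i})/2:
  u_0 = 7/3;  a_1 = 1;  u_1 = (u_0 − 1)/2 = 2/3
  u_1 = 2/3;  a_2 = 0;  u_2 = (u_1 − 0)/2 = 1/3
Digits: (0, 1, 0).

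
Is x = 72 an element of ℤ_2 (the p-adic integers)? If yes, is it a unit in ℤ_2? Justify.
x ∈ ℤ_2 but not a unit; v_2(x) = 3 > 0

ℤ_2 = {x ∈ ℚ_2 : v_2(x) ≥ 0} and ℤ_2^× = {x ∈ ℤ_2 : v_2(x) = 0}. Here v_2(72) = v_2(num) − v_2(den) = 3; compare against these criteria.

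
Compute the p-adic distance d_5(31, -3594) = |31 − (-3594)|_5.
d_5(31, -3594) = 1/125

Step 1 — x − y = 31 − (-3594) = 3625. Step 2 — v_5(3625) = 3 (factor: 3625 = (5^3 · 29); the sign does not affect v_p). Step 3 — |x − y|_5 = 5^{-3} = 1/125.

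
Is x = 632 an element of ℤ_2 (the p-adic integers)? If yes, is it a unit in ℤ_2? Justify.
x ∈ ℤ_2 but not a unit; v_2(x) = 3 > 0

ℤ_2 = {x ∈ ℚ_2 : v_2(x) ≥ 0} and ℤ_2^× = {x ∈ ℤ_2 : v_2(x) = 0}. Here v_2(632) = v_2(num) − v_2(den) = 3; compare against these criteria.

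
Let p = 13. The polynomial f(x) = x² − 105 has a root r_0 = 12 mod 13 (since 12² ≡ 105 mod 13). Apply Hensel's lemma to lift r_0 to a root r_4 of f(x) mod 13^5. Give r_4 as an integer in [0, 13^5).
r_4 = 45239 (mod 371293)

Hensel's recurrence: r_{i+1} = r_i − f(r_i)·(f′(r_i))^{-1} mod 13^{i+2}, with f′(x) = 2x. Iterate:
  r_0 = 12 (mod 13)
  r_1 = 116 (mod 169)
  r_2 = 1299 (mod 2197)
  r_3 = 16678 (mod 28561)
  r_4 = 45239 (mod 371293)
Final: r_4 = 45239, and one checks f(r_4) ≡ 0 mod 13^5.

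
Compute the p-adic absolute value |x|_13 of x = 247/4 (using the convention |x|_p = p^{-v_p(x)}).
|247/4|_13 = 1/13

Step 1 — compute v_13(x) by factoring powers of 13 out of the numerator and denominator: v_13(247/4) = 1. Step 2 — apply |x|_p = p^{-v_p(x)} = 13^{-1} = 1/13.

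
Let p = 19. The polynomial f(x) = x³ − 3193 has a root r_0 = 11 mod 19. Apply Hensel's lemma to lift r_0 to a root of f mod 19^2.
r_1 = 220 (mod 361)

Hensel: r_{i+1} = r_i − f(r_i)/f′(r_i) mod 19^{i+2}, where f′(x) = 3x². Iterate:
  r_0 = 11 (mod 19)
  r_1 = 220 (mod 361)
Final: r = 220 with f(r) ≡ 0 mod 19^2.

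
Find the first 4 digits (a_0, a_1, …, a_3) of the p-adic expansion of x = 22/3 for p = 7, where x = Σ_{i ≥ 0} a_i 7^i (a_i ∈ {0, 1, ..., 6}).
(a_0, …, a_3) = (5, 5, 4, 4)

v_7(22/3) = 0 (numerator and denominator both coprime to 7), so x ∈ ℤ_7^×. Compute digits iteratively via a_i = x_i mod 7, x_{i+1} = (x_i − a_i)/7, with x_0 = x:
  x_0 = 22/3;  a_0 = 5;  x_1 = (x_0 − 5)/7 = 1/3
  x_1 = 1/3;  a_1 = 5;  x_2 = (x_1 − 5)/7 = -2/3
  x_2 = -2/3;  a_2 = 4;  x_3 = (x_2 − 4)/7 = -2/3
  x_3 = -2/3;  a_3 = 4;  x_4 = (x_3 − 4)/7 = -2/3
Digits: (5, 5, 4, 4).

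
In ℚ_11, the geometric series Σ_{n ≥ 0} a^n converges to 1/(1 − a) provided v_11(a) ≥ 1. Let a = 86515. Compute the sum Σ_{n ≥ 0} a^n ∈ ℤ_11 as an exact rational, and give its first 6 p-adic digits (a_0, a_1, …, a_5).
Σ a^n = 1/(1 − a) = -1/86514;  first 6 digits = (1, 0, 0, 10, 5, 0)

v_11(a) = 3 ≥ 1, so the series converges in ℤ_11 to 1/(1 − a) = 1/(1 − 86515) = -1/86514. Expand this rational in ℤ_11: compute digits iteratively via d_i = x_i mod 11, x_{i+1} = (x_i − d_i)/11. The first 6 digits are (1, 0, 0, 10, 5, 0).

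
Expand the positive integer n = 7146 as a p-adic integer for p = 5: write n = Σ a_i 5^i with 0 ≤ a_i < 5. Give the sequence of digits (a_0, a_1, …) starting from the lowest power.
(a_0, a_1, …) = (1, 4, 0, 2, 1, 2)

Repeated division by 5 gives the digits low-to-high: 7146 = 1 + 4·5^1 + 2·5^3 + 1·5^4 + 2·5^5. Digit sequence: (1, 4, 0, 2, 1, 2).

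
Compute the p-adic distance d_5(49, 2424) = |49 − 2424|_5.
d_5(49, 2424) = 1/125

Step 1 — x − y = 49 − 2424 = -2375. Step 2 — v_5(-2375) = 3 (factor: -2375 = −(5^3 · 19); the sign does not affect v_p). Step 3 — |x − y|_5 = 5^{-3} = 1/125.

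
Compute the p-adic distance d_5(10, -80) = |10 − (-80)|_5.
d_5(10, -80) = 1/5

Step 1 — x − y = 10 − (-80) = 90. Step 2 — v_5(90) = 1 (factor: 90 = (5^1 · 18); the sign does not affect v_p). Step 3 — |x − y|_5 = 5^{-1} = 1/5.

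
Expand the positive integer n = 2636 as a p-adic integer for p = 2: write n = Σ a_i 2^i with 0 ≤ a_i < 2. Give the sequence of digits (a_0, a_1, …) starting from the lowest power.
(a_0, a_1, …) = (0, 0, 1, 1, 0, 0, 1, 0, 0, 1, 0, 1)

Repeated division by 2 gives the digits low-to-high: 2636 = 1·2^2 + 1·2^3 + 1·2^6 + 1·2^9 + 1·2^11. Digit sequence: (0, 0, 1, 1, 0, 0, 1, 0, 0, 1, 0, 1).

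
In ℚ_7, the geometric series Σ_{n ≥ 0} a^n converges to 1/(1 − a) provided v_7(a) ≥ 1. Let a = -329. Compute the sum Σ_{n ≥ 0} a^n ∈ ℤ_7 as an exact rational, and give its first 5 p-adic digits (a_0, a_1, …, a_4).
Σ a^n = 1/(1 − a) = 1/330;  first 5 digits = (1, 2, 4, 0, 6)

v_7(a) = 1 ≥ 1, so the series converges in ℤ_7 to 1/(1 − a) = 1/(1 − (-329)) = 1/330. Expand this rational in ℤ_7: compute digits iteratively via d_i = x_i mod 7, x_{i+1} = (x_i − d_i)/7. The first 5 digits are (1, 2, 4, 0, 6).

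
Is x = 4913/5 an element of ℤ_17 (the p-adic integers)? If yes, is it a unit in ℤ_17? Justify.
x ∈ ℤ_17 but not a unit; v_17(x) = 3 > 0

ℤ_17 = {x ∈ ℚ_17 : v_17(x) ≥ 0} and ℤ_17^× = {x ∈ ℤ_17 : v_17(x) = 0}. Here v_17(4913/5) = v_17(num) − v_17(den) = 3; compare against these criteria.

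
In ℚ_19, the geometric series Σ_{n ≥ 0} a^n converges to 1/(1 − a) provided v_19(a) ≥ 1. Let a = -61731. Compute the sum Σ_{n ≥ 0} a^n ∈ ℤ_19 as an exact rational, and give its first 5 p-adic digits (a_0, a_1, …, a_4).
Σ a^n = 1/(1 − a) = 1/61732;  first 5 digits = (1, 0, 0, 10, 18)

v_19(a) = 3 ≥ 1, so the series converges in ℤ_19 to 1/(1 − a) = 1/(1 − (-61731)) = 1/61732. Expand this rational in ℤ_19: compute digits iteratively via d_i = x_i mod 19, x_{i+1} = (x_i − d_i)/19. The first 5 digits are (1, 0, 0, 10, 18).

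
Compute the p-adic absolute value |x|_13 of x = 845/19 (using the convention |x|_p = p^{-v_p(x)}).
|845/19|_13 = 1/169

Step 1 — compute v_13(x) by factoring powers of 13 out of the numerator and denominator: v_13(845/19) = 2. Step 2 — apply |x|_p = p^{-v_p(x)} = 13^{-2} = 1/169.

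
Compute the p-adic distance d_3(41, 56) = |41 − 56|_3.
d_3(41, 56) = 1/3

Step 1 — x − y = 41 − 56 = -15. Step 2 — v_3(-15) = 1 (factor: -15 = −(3^1 · 5); the sign does not affect v_p). Step 3 — |x − y|_3 = 3^{-1} = 1/3.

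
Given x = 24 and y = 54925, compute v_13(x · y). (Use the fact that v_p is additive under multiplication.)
v_13(1318200) = 3

v_p(x) = 0 (factor: 24 = 13^0 · 24); v_p(y) = 3 (factor: 54925 = 13^3 · 25). Additivity: v_p(xy) = v_p(x) + v_p(y) = 0 + 3 = 3. (Direct check: xy = 1318200 = 13^3 · (600).)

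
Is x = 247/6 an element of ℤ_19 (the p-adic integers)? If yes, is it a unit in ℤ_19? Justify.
x ∈ ℤ_19 but not a unit; v_19(x) = 1 > 0

ℤ_19 = {x ∈ ℚ_19 : v_19(x) ≥ 0} and ℤ_19^× = {x ∈ ℤ_19 : v_19(x) = 0}. Here v_19(247/6) = v_19(num) − v_19(den) = 1; compare against these criteria.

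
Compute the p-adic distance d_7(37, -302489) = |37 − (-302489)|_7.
d_7(37, -302489) = 1/16807

Step 1 — x − y = 37 − (-302489) = 302526. Step 2 — v_7(302526) = 5 (factor: 302526 = (7^5 · 18); the sign does not affect v_p). Step 3 — |x − y|_7 = 7^{-5} = 1/16807.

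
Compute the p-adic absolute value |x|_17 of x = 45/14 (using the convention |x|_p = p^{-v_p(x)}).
|45/14|_17 = 1

Step 1 — compute v_17(x) by factoring powers of 17 out of the numerator and denominator: v_17(45/14) = 0. Step 2 — apply |x|_p = p^{-v_p(x)} = 17^{0} = 1.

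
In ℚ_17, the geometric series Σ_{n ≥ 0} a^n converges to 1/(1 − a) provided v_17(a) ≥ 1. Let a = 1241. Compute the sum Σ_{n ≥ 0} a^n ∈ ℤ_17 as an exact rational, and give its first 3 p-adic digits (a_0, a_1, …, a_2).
Σ a^n = 1/(1 − a) = -1/1240;  first 3 digits = (1, 5, 12)

v_17(a) = 1 ≥ 1, so the series converges in ℤ_17 to 1/(1 − a) = 1/(1 − 1241) = -1/1240. Expand this rational in ℤ_17: compute digits iteratively via d_i = x_i mod 17, x_{i+1} = (x_i − d_i)/17. The first 3 digits are (1, 5, 12).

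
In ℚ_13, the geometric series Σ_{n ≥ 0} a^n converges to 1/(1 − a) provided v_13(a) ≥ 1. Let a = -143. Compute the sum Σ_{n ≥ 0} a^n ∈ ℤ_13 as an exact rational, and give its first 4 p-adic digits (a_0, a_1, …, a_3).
Σ a^n = 1/(1 − a) = 1/144;  first 4 digits = (1, 2, 3, 4)

v_13(a) = 1 ≥ 1, so the series converges in ℤ_13 to 1/(1 − a) = 1/(1 − (-143)) = 1/144. Expand this rational in ℤ_13: compute digits iteratively via d_i = x_i mod 13, x_{i+1} = (x_i − d_i)/13. The first 4 digits are (1, 2, 3, 4).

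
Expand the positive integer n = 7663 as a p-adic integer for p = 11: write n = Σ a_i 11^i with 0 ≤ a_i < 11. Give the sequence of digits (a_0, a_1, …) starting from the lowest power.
(a_0, a_1, …) = (7, 3, 8, 5)

Repeated division by 11 gives the digits low-to-high: 7663 = 7 + 3·11^1 + 8·11^2 + 5·11^3. Digit sequence: (7, 3, 8, 5).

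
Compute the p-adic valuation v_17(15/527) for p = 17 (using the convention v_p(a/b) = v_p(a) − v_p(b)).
v_17(15/527) = -1

Factor powers of 17 from the numerator and denominator of the reduced fraction: 15 = 17^0 · 15 and 527 = 17^1 · 31. Apply v_p(a/b) = v_p(a) − v_p(b): v_17(15/527) = 0 − 1 = -1.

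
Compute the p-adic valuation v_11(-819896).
v_11(-819896) = 4

v_11(n) is the largest exponent k such that 11^k divides n. Factor out: -819896 = -11^4 · 56. (Sign doesn't affect v_p.) So v_11(-819896) = 4.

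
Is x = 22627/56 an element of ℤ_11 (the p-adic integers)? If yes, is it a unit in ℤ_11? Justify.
x ∈ ℤ_11 but not a unit; v_11(x) = 3 > 0

ℤ_11 = {x ∈ ℚ_11 : v_11(x) ≥ 0} and ℤ_11^× = {x ∈ ℤ_11 : v_11(x) = 0}. Here v_11(22627/56) = v_11(num) − v_11(den) = 3; compare against these criteria.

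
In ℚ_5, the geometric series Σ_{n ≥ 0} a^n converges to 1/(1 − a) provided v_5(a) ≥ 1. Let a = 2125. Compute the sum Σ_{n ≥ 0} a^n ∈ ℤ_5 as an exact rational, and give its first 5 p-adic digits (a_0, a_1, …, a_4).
Σ a^n = 1/(1 − a) = -1/2124;  first 5 digits = (1, 0, 0, 2, 3)

v_5(a) = 3 ≥ 1, so the series converges in ℤ_5 to 1/(1 − a) = 1/(1 − 2125) = -1/2124. Expand this rational in ℤ_5: compute digits iteratively via d_i = x_i mod 5, x_{i+1} = (x_i − d_i)/5. The first 5 digits are (1, 0, 0, 2, 3).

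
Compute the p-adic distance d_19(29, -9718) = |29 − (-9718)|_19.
d_19(29, -9718) = 1/361

Step 1 — x − y = 29 − (-9718) = 9747. Step 2 — v_19(9747) = 2 (factor: 9747 = (19^2 · 27); the sign does not affect v_p). Step 3 — |x − y|_19 = 19^{-2} = 1/361.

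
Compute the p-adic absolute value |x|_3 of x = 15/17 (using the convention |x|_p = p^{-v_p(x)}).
|15/17|_3 = 1/3

Step 1 — compute v_3(x) by factoring powers of 3 out of the numerator and denominator: v_3(15/17) = 1. Step 2 — apply |x|_p = p^{-v_p(x)} = 3^{-1} = 1/3.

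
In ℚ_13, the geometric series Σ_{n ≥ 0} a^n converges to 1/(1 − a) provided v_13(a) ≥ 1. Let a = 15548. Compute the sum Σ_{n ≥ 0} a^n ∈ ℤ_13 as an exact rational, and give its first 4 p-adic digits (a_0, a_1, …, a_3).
Σ a^n = 1/(1 − a) = -1/15547;  first 4 digits = (1, 0, 1, 7)

v_13(a) = 2 ≥ 1, so the series converges in ℤ_13 to 1/(1 − a) = 1/(1 − 15548) = -1/15547. Expand this rational in ℤ_13: compute digits iteratively via d_i = x_i mod 13, x_{i+1} = (x_i − d_i)/13. The first 4 digits are (1, 0, 1, 7).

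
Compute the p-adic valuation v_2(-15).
v_2(-15) = 0

v_2(n) is the largest exponent k such that 2^k divides n. Factor out: -15 = -2^0 · 15. (Sign doesn't affect v_p.) So v_2(-15) = 0.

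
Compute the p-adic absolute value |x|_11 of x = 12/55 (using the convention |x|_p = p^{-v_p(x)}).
|12/55|_11 = 11

Step 1 — compute v_11(x) by factoring powers of 11 out of the numerator and denominator: v_11(12/55) = -1. Step 2 — apply |x|_p = p^{-v_p(x)} = 11^{1} = 11.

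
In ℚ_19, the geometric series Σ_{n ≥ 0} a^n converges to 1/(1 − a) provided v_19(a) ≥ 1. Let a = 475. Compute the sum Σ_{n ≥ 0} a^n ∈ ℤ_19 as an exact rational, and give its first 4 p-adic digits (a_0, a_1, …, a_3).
Σ a^n = 1/(1 − a) = -1/474;  first 4 digits = (1, 6, 18, 1)

v_19(a) = 1 ≥ 1, so the series converges in ℤ_19 to 1/(1 − a) = 1/(1 − 475) = -1/474. Expand this rational in ℤ_19: compute digits iteratively via d_i = x_i mod 19, x_{i+1} = (x_i − d_i)/19. The first 4 digits are (1, 6, 18, 1).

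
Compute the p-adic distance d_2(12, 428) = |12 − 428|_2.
d_2(12, 428) = 1/32

Step 1 — x − y = 12 − 428 = -416. Step 2 — v_2(-416) = 5 (factor: -416 = −(2^5 · 13); the sign does not affect v_p). Step 3 — |x − y|_2 = 2^{-5} = 1/32.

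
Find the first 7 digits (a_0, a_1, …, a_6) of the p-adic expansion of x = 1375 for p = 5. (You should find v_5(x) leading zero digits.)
(a_0, …, a_6) = (0, 0, 0, 1, 2, 0, 0)

v_5(1375) = 3, so a_0 = ... = a_2 = 0. Factor out: x = 5^3 · u with u = 11 a unit in ℤ_5. Expand u iteratively via a_{v+i} = u_i mod 5, u_{i+1} = (u_i − a_{v+i})/5:
  u_0 = 11;  a_3 = 1;  u_1 = (u_0 − 1)/5 = 2
  u_1 = 2;  a_4 = 2;  u_2 = (u_1 − 2)/5 = 0
  u_2 = 0;  a_5 = 0;  u_3 = (u_2 − 0)/5 = 0
  u_3 = 0;  a_6 = 0;  u_4 = (u_3 − 0)/5 = 0
Digits: (0, 0, 0, 1, 2, 0, 0).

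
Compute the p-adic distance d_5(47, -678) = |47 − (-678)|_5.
d_5(47, -678) = 1/25

Step 1 — x − y = 47 − (-678) = 725. Step 2 — v_5(725) = 2 (factor: 725 = (5^2 · 29); the sign does not affect v_p). Step 3 — |x − y|_5 = 5^{-2} = 1/25.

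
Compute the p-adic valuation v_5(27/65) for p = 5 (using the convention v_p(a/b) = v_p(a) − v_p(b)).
v_5(27/65) = -1

Factor powers of 5 from the numerator and denominator of the reduced fraction: 27 = 5^0 · 27 and 65 = 5^1 · 13. Apply v_p(a/b) = v_p(a) − v_p(b): v_5(27/65) = 0 − 1 = -1.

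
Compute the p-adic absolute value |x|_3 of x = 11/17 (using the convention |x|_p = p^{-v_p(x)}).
|11/17|_3 = 1

Step 1 — compute v_3(x) by factoring powers of 3 out of the numerator and denominator: v_3(11/17) = 0. Step 2 — apply |x|_p = p^{-v_p(x)} = 3^{0} = 1.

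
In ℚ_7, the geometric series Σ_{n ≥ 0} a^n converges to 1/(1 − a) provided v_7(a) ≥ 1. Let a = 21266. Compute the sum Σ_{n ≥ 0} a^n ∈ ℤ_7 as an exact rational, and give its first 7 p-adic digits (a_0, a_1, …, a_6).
Σ a^n = 1/(1 − a) = -1/21265;  first 7 digits = (1, 0, 0, 6, 1, 1, 1)

v_7(a) = 3 ≥ 1, so the series converges in ℤ_7 to 1/(1 − a) = 1/(1 − 21266) = -1/21265. Expand this rational in ℤ_7: compute digits iteratively via d_i = x_i mod 7, x_{i+1} = (x_i − d_i)/7. The first 7 digits are (1, 0, 0, 6, 1, 1, 1).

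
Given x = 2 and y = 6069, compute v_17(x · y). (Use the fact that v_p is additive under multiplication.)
v_17(12138) = 2

v_p(x) = 0 (factor: 2 = 17^0 · 2); v_p(y) = 2 (factor: 6069 = 17^2 · 21). Additivity: v_p(xy) = v_p(x) + v_p(y) = 0 + 2 = 2. (Direct check: xy = 12138 = 17^2 · (42).)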